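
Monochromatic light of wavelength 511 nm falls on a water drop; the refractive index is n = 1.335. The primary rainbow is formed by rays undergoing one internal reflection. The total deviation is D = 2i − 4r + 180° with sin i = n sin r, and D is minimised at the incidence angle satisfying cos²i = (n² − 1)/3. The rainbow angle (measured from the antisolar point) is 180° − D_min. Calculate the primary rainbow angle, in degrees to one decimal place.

cos²i = (1.78222 − 1)/3 = 0.26074; i = arccos(0.51063) = 59.294°.
sin r = sin 59.294°/1.335 = 0.64405; r = 40.094°.
D_min = 2·59.294° − 4·40.094° + 180° = 138.212°.
Rainbow angle = 180° − D_min = 41.788°.

41.8°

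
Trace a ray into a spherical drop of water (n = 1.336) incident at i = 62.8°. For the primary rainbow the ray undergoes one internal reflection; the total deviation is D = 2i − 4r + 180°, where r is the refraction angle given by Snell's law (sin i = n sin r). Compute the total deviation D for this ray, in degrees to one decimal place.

sin r = sin 62.8° / 1.336 = 0.8894/1.336 = 0.6657; r = 41.74°.
D = 2·62.8° − 4·41.74° + 180° = 125.60° − 166.95° + 180° = 138.65°.

138.6°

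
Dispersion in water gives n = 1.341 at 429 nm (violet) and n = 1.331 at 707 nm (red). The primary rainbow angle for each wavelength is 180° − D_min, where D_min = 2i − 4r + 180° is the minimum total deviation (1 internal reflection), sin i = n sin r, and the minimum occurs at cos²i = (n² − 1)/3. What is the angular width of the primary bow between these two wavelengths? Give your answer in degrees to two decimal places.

1.44°

At 429 nm (n = 1.341): cos²i = 0.26609 → i = 58.946°, r = 39.705°, D_min = 139.071°, rainbow angle = 40.929°.
At 707 nm (n = 1.331): cos²i = 0.25719 → i = 59.527°, r = 40.356°, D_min = 137.630°, rainbow angle = 42.370°.
Angular width = |40.929° − 42.370°| = 1.441°.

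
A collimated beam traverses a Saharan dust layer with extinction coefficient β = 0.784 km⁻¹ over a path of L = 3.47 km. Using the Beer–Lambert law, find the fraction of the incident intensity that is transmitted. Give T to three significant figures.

τ = β·L = 0.784 × 3.47 = 2.7205.
T = exp(−2.7205) = 0.0658.

0.0658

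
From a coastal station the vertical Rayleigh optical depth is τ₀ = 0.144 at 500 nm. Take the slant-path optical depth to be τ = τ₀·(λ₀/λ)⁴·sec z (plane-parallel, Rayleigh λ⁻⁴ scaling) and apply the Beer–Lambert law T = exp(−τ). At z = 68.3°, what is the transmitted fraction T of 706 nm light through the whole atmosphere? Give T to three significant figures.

0.907

sec 68.3° = 2.7046.
τ = 0.144 × (500/706)⁴ × 2.7046 = 0.144 × 0.2516 × 2.7046 = 0.0980.
T = exp(−0.0980) = 0.9067.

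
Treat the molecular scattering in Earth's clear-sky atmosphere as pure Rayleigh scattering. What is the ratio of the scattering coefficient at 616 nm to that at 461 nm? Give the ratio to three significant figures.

Rayleigh scattering ∝ λ⁻⁴, so the ratio of coefficients is the inverse fourth power of the wavelength ratio.
σ(616)/σ(461) = (461/616)⁴ = (0.7484)⁴ = 0.3137.

0.314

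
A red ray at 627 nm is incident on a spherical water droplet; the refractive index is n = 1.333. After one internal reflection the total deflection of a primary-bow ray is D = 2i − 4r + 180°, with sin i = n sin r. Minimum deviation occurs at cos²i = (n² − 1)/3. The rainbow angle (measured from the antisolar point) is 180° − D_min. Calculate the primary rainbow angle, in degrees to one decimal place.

cos²i = (1.77689 − 1)/3 = 0.25896; i = arccos(0.50888) = 59.410°.
sin r = sin 59.410°/1.333 = 0.64579; r = 40.225°.
D_min = 2·59.410° − 4·40.225° + 180° = 137.922°.
Rainbow angle = 180° − D_min = 42.078°.

42.1°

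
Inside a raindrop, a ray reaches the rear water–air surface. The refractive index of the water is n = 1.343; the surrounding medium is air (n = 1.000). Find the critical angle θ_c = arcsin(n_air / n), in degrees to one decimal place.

sin θ_c = n_air / n = 1.000 / 1.343 = 0.7446.
θ_c = arcsin(0.7446) = 48.12°.

48.1°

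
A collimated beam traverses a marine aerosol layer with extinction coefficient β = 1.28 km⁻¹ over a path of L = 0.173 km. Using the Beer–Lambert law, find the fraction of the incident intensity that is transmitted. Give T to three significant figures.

τ = β·L = 1.28 × 0.173 = 0.2214.
T = exp(−0.2214) = 0.8014.

0.801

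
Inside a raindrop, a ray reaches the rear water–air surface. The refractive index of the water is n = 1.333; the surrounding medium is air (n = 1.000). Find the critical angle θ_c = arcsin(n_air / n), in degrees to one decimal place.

48.6°

sin θ_c = n_air / n = 1.000 / 1.333 = 0.7502.
θ_c = arcsin(0.7502) = 48.61°.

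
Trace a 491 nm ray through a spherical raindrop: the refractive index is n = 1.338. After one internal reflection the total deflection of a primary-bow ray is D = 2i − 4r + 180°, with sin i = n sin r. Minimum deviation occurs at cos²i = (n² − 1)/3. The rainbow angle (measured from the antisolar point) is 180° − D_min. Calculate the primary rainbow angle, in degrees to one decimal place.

cos²i = (1.79024 − 1)/3 = 0.26341; i = arccos(0.51324) = 59.120°.
sin r = sin 59.120°/1.338 = 0.64144; r = 39.899°.
D_min = 2·59.120° − 4·39.899° + 180° = 138.643°.
Rainbow angle = 180° − D_min = 41.357°.

41.4°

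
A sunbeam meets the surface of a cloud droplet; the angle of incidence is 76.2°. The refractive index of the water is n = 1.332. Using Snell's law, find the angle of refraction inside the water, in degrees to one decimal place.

46.8°

Snell: sin θ_r = sin θ_i / n = sin 76.2° / 1.332 = 0.9711 / 1.332 = 0.7291.
θ_r = arcsin(0.7291) = 46.81°.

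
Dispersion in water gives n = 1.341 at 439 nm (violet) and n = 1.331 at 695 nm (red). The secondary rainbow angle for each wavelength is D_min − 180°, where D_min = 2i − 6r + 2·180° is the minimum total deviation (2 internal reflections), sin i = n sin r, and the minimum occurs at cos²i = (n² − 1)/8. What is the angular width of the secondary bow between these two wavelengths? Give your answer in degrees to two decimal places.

2.60°

At 439 nm (n = 1.341): cos²i = 0.09979 → i = 71.586°, r = 45.034°, D_min = 232.966°, rainbow angle = 52.966°.
At 695 nm (n = 1.331): cos²i = 0.09645 → i = 71.907°, r = 45.575°, D_min = 230.365°, rainbow angle = 50.365°.
Angular width = |52.966° − 50.365°| = 2.601°.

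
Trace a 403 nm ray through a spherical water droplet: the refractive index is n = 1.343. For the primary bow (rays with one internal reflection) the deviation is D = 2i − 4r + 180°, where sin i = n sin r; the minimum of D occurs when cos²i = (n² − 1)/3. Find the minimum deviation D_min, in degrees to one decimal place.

139.4°

cos²i = (1.80365 − 1)/3 = 0.26788; i = arccos(0.51757) = 58.830°.
sin r = sin 58.830°/1.343 = 0.63711; r = 39.577°.
D_min = 2·58.830° − 4·39.577° + 180° = 139.354°.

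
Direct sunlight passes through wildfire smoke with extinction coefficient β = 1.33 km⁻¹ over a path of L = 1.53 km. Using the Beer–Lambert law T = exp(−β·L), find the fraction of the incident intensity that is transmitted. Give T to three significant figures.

0.131

τ = β·L = 1.33 × 1.53 = 2.0349.
T = exp(−2.0349) = 0.1307.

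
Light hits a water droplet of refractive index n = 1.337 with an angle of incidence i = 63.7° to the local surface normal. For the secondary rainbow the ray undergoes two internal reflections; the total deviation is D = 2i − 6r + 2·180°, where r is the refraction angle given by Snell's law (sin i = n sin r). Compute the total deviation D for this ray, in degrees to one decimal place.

234.8°

sin r = sin 63.7° / 1.337 = 0.8965/1.337 = 0.6705; r = 42.11°.
D = 2·63.7° − 6·42.11° + 2·180° = 127.40° − 252.64° + 360° = 234.76°.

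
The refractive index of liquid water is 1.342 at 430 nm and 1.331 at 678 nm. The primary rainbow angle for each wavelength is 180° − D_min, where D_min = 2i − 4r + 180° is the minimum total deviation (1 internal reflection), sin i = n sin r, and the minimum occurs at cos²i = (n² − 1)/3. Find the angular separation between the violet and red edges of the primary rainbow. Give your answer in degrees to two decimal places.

At 430 nm (n = 1.342): cos²i = 0.26699 → i = 58.888°, r = 39.641°, D_min = 139.213°, rainbow angle = 40.787°.
At 678 nm (n = 1.331): cos²i = 0.25719 → i = 59.527°, r = 40.356°, D_min = 137.630°, rainbow angle = 42.370°.
Angular width = |40.787° − 42.370°| = 1.583°.

1.58°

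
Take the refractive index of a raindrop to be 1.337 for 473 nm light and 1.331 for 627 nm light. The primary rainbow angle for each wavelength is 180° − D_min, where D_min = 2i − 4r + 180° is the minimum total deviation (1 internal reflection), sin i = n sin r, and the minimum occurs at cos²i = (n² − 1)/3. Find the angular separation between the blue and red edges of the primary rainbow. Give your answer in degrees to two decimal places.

At 473 nm (n = 1.337): cos²i = 0.26252 → i = 59.178°, r = 39.964°, D_min = 138.500°, rainbow angle = 41.500°.
At 627 nm (n = 1.331): cos²i = 0.25719 → i = 59.527°, r = 40.356°, D_min = 137.630°, rainbow angle = 42.370°.
Angular width = |41.500° − 42.370°| = 0.870°.

0.87°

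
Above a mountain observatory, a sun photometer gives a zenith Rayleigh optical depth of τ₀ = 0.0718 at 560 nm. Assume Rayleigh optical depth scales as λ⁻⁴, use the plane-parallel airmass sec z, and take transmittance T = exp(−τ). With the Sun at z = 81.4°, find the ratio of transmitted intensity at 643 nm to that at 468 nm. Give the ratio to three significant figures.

2.03

Airmass: sec 81.4° = 6.6874.
τ(643 nm) = 0.0718 × (560/643)⁴ × 6.6874 = 0.0718 × 0.5753 × 6.6874 = 0.2762.
τ(468 nm) = 0.0718 × (560/468)⁴ × 6.6874 = 0.0718 × 2.0501 × 6.6874 = 0.9843.
T(643)/T(468) = exp(τ_B − τ_A) = exp(0.7081) = 2.0301.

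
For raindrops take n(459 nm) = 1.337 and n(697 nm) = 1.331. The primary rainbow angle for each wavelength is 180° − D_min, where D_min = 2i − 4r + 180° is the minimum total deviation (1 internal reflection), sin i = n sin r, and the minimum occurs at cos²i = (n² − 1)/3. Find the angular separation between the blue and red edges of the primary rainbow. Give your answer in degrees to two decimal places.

At 459 nm (n = 1.337): cos²i = 0.26252 → i = 59.178°, r = 39.964°, D_min = 138.500°, rainbow angle = 41.500°.
At 697 nm (n = 1.331): cos²i = 0.25719 → i = 59.527°, r = 40.356°, D_min = 137.630°, rainbow angle = 42.370°.
Angular width = |41.500° − 42.370°| = 0.870°.

0.87°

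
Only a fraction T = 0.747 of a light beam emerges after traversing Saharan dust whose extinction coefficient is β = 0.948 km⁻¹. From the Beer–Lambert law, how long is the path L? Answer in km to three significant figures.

Beer–Lambert: T = exp(−βL) ⇒ L = −ln(T)/β = −ln(0.747)/0.948 = 0.2917/0.948 = 0.3077 km.

0.308 km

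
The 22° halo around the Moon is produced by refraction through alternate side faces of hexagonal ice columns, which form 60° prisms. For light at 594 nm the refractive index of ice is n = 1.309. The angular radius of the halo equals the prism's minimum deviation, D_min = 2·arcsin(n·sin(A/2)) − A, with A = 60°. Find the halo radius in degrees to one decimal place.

21.8°

n·sin(A/2) = 1.309 × sin 30° = 1.309 × 0.5000 = 0.6545.
D_min = 2·arcsin(0.6545) − 60° = 2 × 40.882° − 60° = 21.763°.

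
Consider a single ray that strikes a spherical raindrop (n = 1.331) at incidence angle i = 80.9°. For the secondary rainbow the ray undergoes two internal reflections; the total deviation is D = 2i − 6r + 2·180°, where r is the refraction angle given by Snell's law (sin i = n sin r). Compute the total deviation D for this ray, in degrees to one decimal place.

sin r = sin 80.9° / 1.331 = 0.9874/1.331 = 0.7419; r = 47.89°.
D = 2·80.9° − 6·47.89° + 2·180° = 161.80° − 287.34° + 360° = 234.46°.

234.5°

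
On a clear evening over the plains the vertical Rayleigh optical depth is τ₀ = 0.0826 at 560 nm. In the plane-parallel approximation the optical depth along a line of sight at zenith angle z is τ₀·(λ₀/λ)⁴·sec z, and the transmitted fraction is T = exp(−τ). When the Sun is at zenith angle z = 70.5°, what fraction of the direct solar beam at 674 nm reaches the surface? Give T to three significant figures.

0.889

sec 70.5° = 2.9957.
τ = 0.0826 × (560/674)⁴ × 2.9957 = 0.0826 × 0.4766 × 2.9957 = 0.1179.
T = exp(−0.1179) = 0.8888.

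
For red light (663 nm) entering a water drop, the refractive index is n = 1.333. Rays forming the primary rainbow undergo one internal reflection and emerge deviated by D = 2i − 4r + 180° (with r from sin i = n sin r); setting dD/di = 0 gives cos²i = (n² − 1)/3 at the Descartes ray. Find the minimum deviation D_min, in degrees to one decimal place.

137.9°

cos²i = (1.77689 − 1)/3 = 0.25896; i = arccos(0.50888) = 59.410°.
sin r = sin 59.410°/1.333 = 0.64579; r = 40.225°.
D_min = 2·59.410° − 4·40.225° + 180° = 137.922°.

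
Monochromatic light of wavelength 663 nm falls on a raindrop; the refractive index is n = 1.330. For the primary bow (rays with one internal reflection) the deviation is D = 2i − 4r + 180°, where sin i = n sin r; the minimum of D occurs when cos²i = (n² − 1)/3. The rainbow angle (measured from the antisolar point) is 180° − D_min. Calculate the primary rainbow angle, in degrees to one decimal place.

42.5°

cos²i = (1.76890 − 1)/3 = 0.25630; i = arccos(0.50626) = 59.585°.
sin r = sin 59.585°/1.330 = 0.64841; r = 40.422°.
D_min = 2·59.585° − 4·40.422° + 180° = 137.484°.
Rainbow angle = 180° − D_min = 42.516°.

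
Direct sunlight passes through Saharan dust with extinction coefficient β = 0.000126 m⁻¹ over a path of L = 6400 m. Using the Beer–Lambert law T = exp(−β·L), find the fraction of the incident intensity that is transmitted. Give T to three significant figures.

τ = β·L = 0.000126 × 6400 = 0.8064.
T = exp(−0.8064) = 0.4465.

0.446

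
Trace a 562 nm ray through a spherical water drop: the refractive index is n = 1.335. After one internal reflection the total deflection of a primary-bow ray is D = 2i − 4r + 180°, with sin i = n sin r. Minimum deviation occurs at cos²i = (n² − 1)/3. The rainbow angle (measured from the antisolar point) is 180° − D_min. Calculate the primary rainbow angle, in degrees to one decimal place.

41.8°

cos²i = (1.78222 − 1)/3 = 0.26074; i = arccos(0.51063) = 59.294°.
sin r = sin 59.294°/1.335 = 0.64405; r = 40.094°.
D_min = 2·59.294° − 4·40.094° + 180° = 138.212°.
Rainbow angle = 180° − D_min = 41.788°.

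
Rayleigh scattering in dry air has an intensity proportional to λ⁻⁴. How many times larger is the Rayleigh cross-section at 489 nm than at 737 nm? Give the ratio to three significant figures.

5.16

Rayleigh scattering ∝ λ⁻⁴, so the ratio of coefficients is the inverse fourth power of the wavelength ratio.
σ(489)/σ(737) = (737/489)⁴ = (1.5072)⁴ = 5.16.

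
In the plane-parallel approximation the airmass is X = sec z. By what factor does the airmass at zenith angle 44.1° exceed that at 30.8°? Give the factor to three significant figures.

X(44.1°)/X(30.8°) = sec 44.1° / sec 30.8° = cos 30.8° / cos 44.1° = 0.8590/0.7181 = 1.1961.

1.20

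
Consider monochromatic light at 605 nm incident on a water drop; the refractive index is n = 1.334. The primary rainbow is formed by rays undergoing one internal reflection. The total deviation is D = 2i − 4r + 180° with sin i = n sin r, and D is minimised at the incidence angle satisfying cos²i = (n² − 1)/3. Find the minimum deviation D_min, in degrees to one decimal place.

138.1°

cos²i = (1.77956 − 1)/3 = 0.25985; i = arccos(0.50976) = 59.352°.
sin r = sin 59.352°/1.334 = 0.64492; r = 40.159°.
D_min = 2·59.352° − 4·40.159° + 180° = 138.067°.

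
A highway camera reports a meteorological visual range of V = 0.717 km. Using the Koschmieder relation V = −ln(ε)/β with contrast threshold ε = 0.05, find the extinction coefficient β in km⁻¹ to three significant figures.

4.18 km⁻¹

β = −ln(0.05) / V = 2.996 / 0.717 = 4.1781 km⁻¹.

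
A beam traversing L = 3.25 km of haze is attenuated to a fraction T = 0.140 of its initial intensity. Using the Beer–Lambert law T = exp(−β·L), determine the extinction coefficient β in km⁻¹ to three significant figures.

0.605 km⁻¹

Beer–Lambert: T = exp(−βL) ⇒ β = −ln(T)/L = −ln(0.140)/3.25 = 1.9661/3.25 = 0.605 km⁻¹.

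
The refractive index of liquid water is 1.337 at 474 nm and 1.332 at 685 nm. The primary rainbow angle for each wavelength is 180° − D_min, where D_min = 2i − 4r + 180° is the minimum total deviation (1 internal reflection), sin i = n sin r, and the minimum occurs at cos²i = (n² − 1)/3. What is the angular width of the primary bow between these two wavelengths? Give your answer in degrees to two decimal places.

At 474 nm (n = 1.337): cos²i = 0.26252 → i = 59.178°, r = 39.964°, D_min = 138.500°, rainbow angle = 41.500°.
At 685 nm (n = 1.332): cos²i = 0.25807 → i = 59.469°, r = 40.290°, D_min = 137.776°, rainbow angle = 42.224°.
Angular width = |41.500° − 42.224°| = 0.724°.

0.72°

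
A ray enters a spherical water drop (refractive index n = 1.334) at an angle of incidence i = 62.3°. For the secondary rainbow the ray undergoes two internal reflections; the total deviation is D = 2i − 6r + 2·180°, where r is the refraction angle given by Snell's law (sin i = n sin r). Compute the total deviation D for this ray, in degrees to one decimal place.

235.1°

sin r = sin 62.3° / 1.334 = 0.8854/1.334 = 0.6637; r = 41.58°.
D = 2·62.3° − 6·41.58° + 2·180° = 124.60° − 249.50° + 360° = 235.10°.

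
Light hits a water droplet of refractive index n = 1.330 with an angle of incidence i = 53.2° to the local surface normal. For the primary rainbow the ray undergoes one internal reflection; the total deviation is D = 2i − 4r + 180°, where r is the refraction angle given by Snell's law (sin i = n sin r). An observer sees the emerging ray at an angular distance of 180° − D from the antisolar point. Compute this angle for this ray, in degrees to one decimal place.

41.7°

sin r = sin 53.2° / 1.330 = 0.8007/1.330 = 0.6021; r = 37.02°.
D = 2·53.2° − 4·37.02° + 180° = 106.40° − 148.07° + 180° = 138.33°.
Angle from antisolar point = 180° − D = 41.67°.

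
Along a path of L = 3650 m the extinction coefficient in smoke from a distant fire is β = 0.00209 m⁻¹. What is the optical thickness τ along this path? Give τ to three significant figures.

τ = β·L = 0.00209 × 3650 = 7.6285.

7.63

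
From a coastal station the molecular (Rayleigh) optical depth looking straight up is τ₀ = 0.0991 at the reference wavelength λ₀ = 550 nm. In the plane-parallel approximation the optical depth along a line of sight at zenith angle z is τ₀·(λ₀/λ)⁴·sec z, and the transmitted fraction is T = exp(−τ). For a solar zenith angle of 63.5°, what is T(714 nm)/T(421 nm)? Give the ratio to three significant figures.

Airmass: sec 63.5° = 2.2412.
τ(714 nm) = 0.0991 × (550/714)⁴ × 2.2412 = 0.0991 × 0.3521 × 2.2412 = 0.0782.
τ(421 nm) = 0.0991 × (550/421)⁴ × 2.2412 = 0.0991 × 2.9129 × 2.2412 = 0.6469.
T(714)/T(421) = exp(τ_B − τ_A) = exp(0.5687) = 1.7661.

1.77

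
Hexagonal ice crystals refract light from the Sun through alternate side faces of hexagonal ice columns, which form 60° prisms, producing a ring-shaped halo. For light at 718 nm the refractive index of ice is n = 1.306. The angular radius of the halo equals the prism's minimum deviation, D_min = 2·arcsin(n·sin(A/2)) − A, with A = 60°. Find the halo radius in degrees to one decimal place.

n·sin(A/2) = 1.306 × sin 30° = 1.306 × 0.5000 = 0.6530.
D_min = 2·arcsin(0.6530) − 60° = 2 × 40.768° − 60° = 21.536°.

21.5°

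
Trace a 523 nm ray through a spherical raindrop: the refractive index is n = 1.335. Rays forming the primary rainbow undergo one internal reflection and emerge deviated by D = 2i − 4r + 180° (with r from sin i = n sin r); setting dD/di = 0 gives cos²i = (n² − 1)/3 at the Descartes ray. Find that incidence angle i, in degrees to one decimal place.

cos²i = (1.335² − 1)/3 = (1.78222 − 1)/3 = 0.26074.
cos i = 0.51063, so i = 59.294°.

59.3°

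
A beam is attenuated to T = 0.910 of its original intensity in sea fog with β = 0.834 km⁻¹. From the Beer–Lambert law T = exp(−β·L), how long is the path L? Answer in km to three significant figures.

0.113 km

Beer–Lambert: T = exp(−βL) ⇒ L = −ln(T)/β = −ln(0.910)/0.834 = 0.0943/0.834 = 0.1131 km.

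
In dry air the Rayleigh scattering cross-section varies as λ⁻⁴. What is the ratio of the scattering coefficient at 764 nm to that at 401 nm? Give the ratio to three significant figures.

0.0759

Rayleigh scattering ∝ λ⁻⁴, so the ratio of coefficients is the inverse fourth power of the wavelength ratio.
σ(764)/σ(401) = (401/764)⁴ = (0.5249)⁴ = 0.07589.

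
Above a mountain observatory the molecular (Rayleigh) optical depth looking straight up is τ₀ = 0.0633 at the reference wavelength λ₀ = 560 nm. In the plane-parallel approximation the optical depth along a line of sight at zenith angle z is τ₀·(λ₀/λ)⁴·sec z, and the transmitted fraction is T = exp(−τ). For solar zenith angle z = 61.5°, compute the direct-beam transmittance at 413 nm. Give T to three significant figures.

sec 61.5° = 2.0957.
τ = 0.0633 × (560/413)⁴ × 2.0957 = 0.0633 × 3.3803 × 2.0957 = 0.4484.
T = exp(−0.4484) = 0.6386.

0.639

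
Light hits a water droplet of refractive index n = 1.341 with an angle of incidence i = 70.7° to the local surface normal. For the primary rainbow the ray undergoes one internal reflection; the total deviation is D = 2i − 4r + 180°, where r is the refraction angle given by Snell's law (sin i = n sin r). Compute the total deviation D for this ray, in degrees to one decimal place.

142.5°

sin r = sin 70.7° / 1.341 = 0.9438/1.341 = 0.7038; r = 44.73°.
D = 2·70.7° − 4·44.73° + 180° = 141.40° − 178.93° + 180° = 142.47°.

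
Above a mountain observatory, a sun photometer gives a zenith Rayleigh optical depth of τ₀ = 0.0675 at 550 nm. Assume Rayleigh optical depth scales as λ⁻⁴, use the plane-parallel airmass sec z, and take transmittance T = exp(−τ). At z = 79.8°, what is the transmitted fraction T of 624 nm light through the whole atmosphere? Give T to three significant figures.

0.794

sec 79.8° = 5.6470.
τ = 0.0675 × (550/624)⁴ × 5.6470 = 0.0675 × 0.6035 × 5.6470 = 0.2301.
T = exp(−0.2301) = 0.7945.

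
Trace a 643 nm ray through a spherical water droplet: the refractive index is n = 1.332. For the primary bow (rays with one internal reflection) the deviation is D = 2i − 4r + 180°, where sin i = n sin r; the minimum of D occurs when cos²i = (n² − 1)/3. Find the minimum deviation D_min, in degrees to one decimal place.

137.8°

cos²i = (1.77422 − 1)/3 = 0.25807; i = arccos(0.50801) = 59.469°.
sin r = sin 59.469°/1.332 = 0.64666; r = 40.290°.
D_min = 2·59.469° − 4·40.290° + 180° = 137.776°.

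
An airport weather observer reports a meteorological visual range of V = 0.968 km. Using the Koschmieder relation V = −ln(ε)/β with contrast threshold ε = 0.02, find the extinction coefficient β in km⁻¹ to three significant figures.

β = −ln(0.02) / V = 3.912 / 0.968 = 4.0413 km⁻¹.

4.04 km⁻¹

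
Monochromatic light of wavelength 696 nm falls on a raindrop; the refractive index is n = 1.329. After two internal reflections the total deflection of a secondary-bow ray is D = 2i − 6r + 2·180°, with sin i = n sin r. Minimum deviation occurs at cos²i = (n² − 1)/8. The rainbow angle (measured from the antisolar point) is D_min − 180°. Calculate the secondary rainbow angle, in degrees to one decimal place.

cos²i = (1.76624 − 1)/8 = 0.09578; i = arccos(0.30948) = 71.972°.
sin r = sin 71.972°/1.329 = 0.71550; r = 45.685°.
D_min = 2·71.972° − 6·45.685° + 360° = 229.837°.
Rainbow angle = D_min − 180° = 49.837°.

49.8°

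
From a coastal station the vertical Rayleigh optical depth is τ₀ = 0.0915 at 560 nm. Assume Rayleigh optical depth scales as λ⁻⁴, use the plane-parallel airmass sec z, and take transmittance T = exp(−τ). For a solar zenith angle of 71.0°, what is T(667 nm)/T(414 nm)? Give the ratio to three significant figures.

Airmass: sec 71.0° = 3.0716.
τ(667 nm) = 0.0915 × (560/667)⁴ × 3.0716 = 0.0915 × 0.4969 × 3.0716 = 0.1396.
τ(414 nm) = 0.0915 × (560/414)⁴ × 3.0716 = 0.0915 × 3.3477 × 3.0716 = 0.9409.
T(667)/T(414) = exp(τ_B − τ_A) = exp(0.8012) = 2.2283.

2.23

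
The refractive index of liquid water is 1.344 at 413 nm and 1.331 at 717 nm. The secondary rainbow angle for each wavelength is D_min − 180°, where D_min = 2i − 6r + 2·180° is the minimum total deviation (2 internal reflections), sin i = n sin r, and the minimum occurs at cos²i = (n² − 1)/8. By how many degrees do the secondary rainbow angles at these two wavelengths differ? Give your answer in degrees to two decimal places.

At 413 nm (n = 1.344): cos²i = 0.10079 → i = 71.490°, r = 44.874°, D_min = 233.733°, rainbow angle = 53.733°.
At 717 nm (n = 1.331): cos²i = 0.09645 → i = 71.907°, r = 45.575°, D_min = 230.365°, rainbow angle = 50.365°.
Angular width = |53.733° − 50.365°| = 3.368°.

3.37°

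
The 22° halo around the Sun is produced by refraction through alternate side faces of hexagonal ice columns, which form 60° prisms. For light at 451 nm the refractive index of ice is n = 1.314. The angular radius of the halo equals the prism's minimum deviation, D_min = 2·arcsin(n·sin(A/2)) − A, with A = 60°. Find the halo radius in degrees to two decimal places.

n·sin(A/2) = 1.314 × sin 30° = 1.314 × 0.5000 = 0.6570.
D_min = 2·arcsin(0.6570) − 60° = 2 × 41.071° − 60° = 22.143°.

22.14°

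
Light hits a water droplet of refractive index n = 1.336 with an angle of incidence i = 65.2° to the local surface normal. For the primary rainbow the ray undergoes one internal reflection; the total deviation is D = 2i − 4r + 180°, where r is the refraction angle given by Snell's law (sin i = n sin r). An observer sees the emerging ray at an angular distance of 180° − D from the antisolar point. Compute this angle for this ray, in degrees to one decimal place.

40.8°

sin r = sin 65.2° / 1.336 = 0.9078/1.336 = 0.6795; r = 42.80°.
D = 2·65.2° − 4·42.80° + 180° = 130.40° − 171.21° + 180° = 139.19°.
Angle from antisolar point = 180° − D = 40.81°.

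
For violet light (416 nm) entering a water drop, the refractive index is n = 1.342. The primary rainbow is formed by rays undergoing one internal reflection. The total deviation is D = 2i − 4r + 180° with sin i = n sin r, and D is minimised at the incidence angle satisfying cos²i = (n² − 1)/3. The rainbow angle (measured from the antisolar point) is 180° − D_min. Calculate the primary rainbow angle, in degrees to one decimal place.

40.8°

cos²i = (1.80096 − 1)/3 = 0.26699; i = arccos(0.51671) = 58.888°.
sin r = sin 58.888°/1.342 = 0.63797; r = 39.641°.
D_min = 2·58.888° − 4·39.641° + 180° = 139.213°.
Rainbow angle = 180° − D_min = 40.787°.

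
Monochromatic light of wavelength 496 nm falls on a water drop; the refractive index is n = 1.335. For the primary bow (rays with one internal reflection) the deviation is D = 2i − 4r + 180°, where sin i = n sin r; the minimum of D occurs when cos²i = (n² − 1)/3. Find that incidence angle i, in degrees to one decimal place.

cos²i = (1.335² − 1)/3 = (1.78222 − 1)/3 = 0.26074.
cos i = 0.51063, so i = 59.294°.

59.3°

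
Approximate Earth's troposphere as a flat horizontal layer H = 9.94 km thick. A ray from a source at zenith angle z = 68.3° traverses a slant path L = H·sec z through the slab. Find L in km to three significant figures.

sec z = 1/cos 68.3° = 2.7046.
L = 9.94 × 2.7046 = 26.883 km.

26.9 km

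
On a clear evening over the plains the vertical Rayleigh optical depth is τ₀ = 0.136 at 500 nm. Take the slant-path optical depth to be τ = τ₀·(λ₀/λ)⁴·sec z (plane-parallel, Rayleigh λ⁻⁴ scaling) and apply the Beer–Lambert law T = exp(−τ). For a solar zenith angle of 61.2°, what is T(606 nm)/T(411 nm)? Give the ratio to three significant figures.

1.63

Airmass: sec 61.2° = 2.0757.
τ(606 nm) = 0.136 × (500/606)⁴ × 2.0757 = 0.136 × 0.4634 × 2.0757 = 0.1308.
τ(411 nm) = 0.136 × (500/411)⁴ × 2.0757 = 0.136 × 2.1903 × 2.0757 = 0.6183.
T(606)/T(411) = exp(τ_B − τ_A) = exp(0.4875) = 1.6283.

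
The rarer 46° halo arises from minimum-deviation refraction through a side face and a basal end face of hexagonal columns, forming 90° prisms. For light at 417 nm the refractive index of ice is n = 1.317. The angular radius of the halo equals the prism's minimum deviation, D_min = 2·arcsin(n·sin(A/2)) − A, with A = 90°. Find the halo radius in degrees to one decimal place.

47.3°

n·sin(A/2) = 1.317 × sin 45° = 1.317 × 0.7071 = 0.9313.
D_min = 2·arcsin(0.9313) − 90° = 2 × 68.632° − 90° = 47.264°.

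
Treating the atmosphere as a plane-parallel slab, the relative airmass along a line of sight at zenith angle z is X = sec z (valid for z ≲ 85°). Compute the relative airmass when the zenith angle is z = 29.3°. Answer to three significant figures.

X = sec z = 1/cos 29.3° = 1/0.8721 = 1.1467.

1.15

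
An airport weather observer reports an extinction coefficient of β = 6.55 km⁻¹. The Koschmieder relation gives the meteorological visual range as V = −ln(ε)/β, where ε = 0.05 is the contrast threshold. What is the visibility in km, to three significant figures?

0.457 km

V = −ln(0.05) / 6.55 = 2.996 / 6.55 = 0.4574 km.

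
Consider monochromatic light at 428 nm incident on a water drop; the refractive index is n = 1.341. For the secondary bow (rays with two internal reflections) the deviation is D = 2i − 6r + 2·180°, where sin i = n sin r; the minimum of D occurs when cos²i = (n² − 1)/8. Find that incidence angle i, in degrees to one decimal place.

cos²i = (1.341² − 1)/8 = (1.79828 − 1)/8 = 0.09979.
cos i = 0.31589, so i = 71.586°.

71.6°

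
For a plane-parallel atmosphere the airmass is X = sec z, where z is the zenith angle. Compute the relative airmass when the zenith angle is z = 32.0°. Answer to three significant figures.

X = sec z = 1/cos 32.0° = 1/0.8480 = 1.1792.

1.18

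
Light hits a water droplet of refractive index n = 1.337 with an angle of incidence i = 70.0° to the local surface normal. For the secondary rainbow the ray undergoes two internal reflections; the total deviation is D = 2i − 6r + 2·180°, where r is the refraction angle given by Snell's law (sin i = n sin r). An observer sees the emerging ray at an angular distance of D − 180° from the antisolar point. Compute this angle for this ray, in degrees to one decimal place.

52.1°

sin r = sin 70.0° / 1.337 = 0.9397/1.337 = 0.7028; r = 44.66°.
D = 2·70.0° − 6·44.66° + 2·180° = 140.00° − 267.93° + 360° = 232.07°.
Angle from antisolar point = D − 180° = 52.07°.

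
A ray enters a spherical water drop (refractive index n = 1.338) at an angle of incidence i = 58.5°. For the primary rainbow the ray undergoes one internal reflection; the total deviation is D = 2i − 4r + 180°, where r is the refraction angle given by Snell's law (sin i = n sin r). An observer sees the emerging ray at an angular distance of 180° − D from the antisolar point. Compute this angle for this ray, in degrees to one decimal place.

sin r = sin 58.5° / 1.338 = 0.8526/1.338 = 0.6372; r = 39.59°.
D = 2·58.5° − 4·39.59° + 180° = 117.00° − 158.35° + 180° = 138.65°.
Angle from antisolar point = 180° − D = 41.35°.

41.3°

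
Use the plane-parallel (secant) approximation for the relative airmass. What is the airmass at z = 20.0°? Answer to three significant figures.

1.06

X = sec z = 1/cos 20.0° = 1/0.9397 = 1.0642.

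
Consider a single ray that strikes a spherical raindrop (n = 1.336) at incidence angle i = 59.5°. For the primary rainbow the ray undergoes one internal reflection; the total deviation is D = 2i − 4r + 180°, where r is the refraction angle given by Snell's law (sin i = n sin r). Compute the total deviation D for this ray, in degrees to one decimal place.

138.4°

sin r = sin 59.5° / 1.336 = 0.8616/1.336 = 0.6449; r = 40.16°.
D = 2·59.5° − 4·40.16° + 180° = 119.00° − 160.64° + 180° = 138.36°.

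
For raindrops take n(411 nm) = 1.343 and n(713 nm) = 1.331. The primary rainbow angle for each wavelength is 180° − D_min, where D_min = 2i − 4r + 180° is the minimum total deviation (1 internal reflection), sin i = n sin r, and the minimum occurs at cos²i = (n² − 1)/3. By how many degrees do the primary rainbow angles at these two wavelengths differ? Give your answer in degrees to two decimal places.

1.72°

At 411 nm (n = 1.343): cos²i = 0.26788 → i = 58.830°, r = 39.577°, D_min = 139.354°, rainbow angle = 40.646°.
At 713 nm (n = 1.331): cos²i = 0.25719 → i = 59.527°, r = 40.356°, D_min = 137.630°, rainbow angle = 42.370°.
Angular width = |40.646° − 42.370°| = 1.724°.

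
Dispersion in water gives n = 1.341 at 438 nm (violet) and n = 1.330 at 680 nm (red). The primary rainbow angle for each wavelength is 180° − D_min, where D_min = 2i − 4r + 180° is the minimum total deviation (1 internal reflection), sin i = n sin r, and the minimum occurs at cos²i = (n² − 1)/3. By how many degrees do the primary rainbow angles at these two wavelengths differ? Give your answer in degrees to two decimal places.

At 438 nm (n = 1.341): cos²i = 0.26609 → i = 58.946°, r = 39.705°, D_min = 139.071°, rainbow angle = 40.929°.
At 680 nm (n = 1.330): cos²i = 0.25630 → i = 59.585°, r = 40.422°, D_min = 137.484°, rainbow angle = 42.516°.
Angular width = |40.929° − 42.516°| = 1.588°.

1.59°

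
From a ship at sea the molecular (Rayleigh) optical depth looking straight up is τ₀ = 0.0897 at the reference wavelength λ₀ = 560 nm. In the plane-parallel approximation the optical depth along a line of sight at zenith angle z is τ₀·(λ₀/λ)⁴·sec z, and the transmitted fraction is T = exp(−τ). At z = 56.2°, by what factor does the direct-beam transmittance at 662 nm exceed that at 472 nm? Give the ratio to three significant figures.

1.27

Airmass: sec 56.2° = 1.7976.
τ(662 nm) = 0.0897 × (560/662)⁴ × 1.7976 = 0.0897 × 0.5121 × 1.7976 = 0.0826.
τ(472 nm) = 0.0897 × (560/472)⁴ × 1.7976 = 0.0897 × 1.9815 × 1.7976 = 0.3195.
T(662)/T(472) = exp(τ_B − τ_A) = exp(0.2369) = 1.2674.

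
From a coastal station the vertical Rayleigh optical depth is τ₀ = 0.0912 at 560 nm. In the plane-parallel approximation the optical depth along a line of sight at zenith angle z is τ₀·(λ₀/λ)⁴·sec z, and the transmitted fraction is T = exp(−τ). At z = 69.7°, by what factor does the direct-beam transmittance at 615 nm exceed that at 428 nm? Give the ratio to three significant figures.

1.80

Airmass: sec 69.7° = 2.8824.
τ(615 nm) = 0.0912 × (560/615)⁴ × 2.8824 = 0.0912 × 0.6875 × 2.8824 = 0.1807.
τ(428 nm) = 0.0912 × (560/428)⁴ × 2.8824 = 0.0912 × 2.9307 × 2.8824 = 0.7704.
T(615)/T(428) = exp(τ_B − τ_A) = exp(0.5897) = 1.8034.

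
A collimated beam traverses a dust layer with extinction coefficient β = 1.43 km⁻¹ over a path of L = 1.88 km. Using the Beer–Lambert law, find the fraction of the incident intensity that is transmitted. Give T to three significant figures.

0.0680

τ = β·L = 1.43 × 1.88 = 2.6884.
T = exp(−2.6884) = 0.0680.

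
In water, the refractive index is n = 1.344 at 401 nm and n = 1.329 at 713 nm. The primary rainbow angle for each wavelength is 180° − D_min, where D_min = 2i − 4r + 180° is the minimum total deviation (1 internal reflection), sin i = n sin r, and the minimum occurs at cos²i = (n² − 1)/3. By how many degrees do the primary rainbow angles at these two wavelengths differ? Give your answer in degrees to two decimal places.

At 401 nm (n = 1.344): cos²i = 0.26878 → i = 58.772°, r = 39.512°, D_min = 139.495°, rainbow angle = 40.505°.
At 713 nm (n = 1.329): cos²i = 0.25541 → i = 59.643°, r = 40.487°, D_min = 137.337°, rainbow angle = 42.663°.
Angular width = |40.505° − 42.663°| = 2.158°.

2.16°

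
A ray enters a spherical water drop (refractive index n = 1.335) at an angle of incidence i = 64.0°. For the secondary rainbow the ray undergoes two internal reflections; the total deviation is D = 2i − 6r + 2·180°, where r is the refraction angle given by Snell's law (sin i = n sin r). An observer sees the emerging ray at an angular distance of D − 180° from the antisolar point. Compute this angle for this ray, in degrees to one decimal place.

54.1°

sin r = sin 64.0° / 1.335 = 0.8988/1.335 = 0.6733; r = 42.32°.
D = 2·64.0° − 6·42.32° + 2·180° = 128.00° − 253.91° + 360° = 234.09°.
Angle from antisolar point = D − 180° = 54.09°.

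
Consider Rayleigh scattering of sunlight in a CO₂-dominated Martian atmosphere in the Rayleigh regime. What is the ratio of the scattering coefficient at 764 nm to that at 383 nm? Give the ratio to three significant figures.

0.0632

Rayleigh scattering ∝ λ⁻⁴, so the ratio of coefficients is the inverse fourth power of the wavelength ratio.
σ(764)/σ(383) = (383/764)⁴ = (0.5013)⁴ = 0.06316.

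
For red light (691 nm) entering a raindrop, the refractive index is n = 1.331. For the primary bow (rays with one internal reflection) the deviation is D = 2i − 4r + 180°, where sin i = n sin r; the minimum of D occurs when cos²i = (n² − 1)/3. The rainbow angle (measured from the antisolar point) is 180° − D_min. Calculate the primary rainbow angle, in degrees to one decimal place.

cos²i = (1.77156 − 1)/3 = 0.25719; i = arccos(0.50714) = 59.527°.
sin r = sin 59.527°/1.331 = 0.64753; r = 40.356°.
D_min = 2·59.527° − 4·40.356° + 180° = 137.630°.
Rainbow angle = 180° − D_min = 42.370°.

42.4°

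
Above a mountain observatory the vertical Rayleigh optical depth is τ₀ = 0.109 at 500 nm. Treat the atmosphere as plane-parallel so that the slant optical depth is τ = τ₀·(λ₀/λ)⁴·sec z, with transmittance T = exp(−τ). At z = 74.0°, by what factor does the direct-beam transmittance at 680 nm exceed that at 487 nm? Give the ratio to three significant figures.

Airmass: sec 74.0° = 3.6280.
τ(680 nm) = 0.109 × (500/680)⁴ × 3.6280 = 0.109 × 0.2923 × 3.6280 = 0.1156.
τ(487 nm) = 0.109 × (500/487)⁴ × 3.6280 = 0.109 × 1.1111 × 3.6280 = 0.4394.
T(680)/T(487) = exp(τ_B − τ_A) = exp(0.3238) = 1.3824.

1.38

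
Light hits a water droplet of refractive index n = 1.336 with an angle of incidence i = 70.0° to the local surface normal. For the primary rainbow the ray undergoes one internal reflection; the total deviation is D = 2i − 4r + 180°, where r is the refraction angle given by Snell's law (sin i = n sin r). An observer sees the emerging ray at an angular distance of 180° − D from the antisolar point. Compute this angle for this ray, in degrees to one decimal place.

38.8°

sin r = sin 70.0° / 1.336 = 0.9397/1.336 = 0.7034; r = 44.70°.
D = 2·70.0° − 4·44.70° + 180° = 140.00° − 178.79° + 180° = 141.21°.
Angle from antisolar point = 180° − D = 38.79°.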